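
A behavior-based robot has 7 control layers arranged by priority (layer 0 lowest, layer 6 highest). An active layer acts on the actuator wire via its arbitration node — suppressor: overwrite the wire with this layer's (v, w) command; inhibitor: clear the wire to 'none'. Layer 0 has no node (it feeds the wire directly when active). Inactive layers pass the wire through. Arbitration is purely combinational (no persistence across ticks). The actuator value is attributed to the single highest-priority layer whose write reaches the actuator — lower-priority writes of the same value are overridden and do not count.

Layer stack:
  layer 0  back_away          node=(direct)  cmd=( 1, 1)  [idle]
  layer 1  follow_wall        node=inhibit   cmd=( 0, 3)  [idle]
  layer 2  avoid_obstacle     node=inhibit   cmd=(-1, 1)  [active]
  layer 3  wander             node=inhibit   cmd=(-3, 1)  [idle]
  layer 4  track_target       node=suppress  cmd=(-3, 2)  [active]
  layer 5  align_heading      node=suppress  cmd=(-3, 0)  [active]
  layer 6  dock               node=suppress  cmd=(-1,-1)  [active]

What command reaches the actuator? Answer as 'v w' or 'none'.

-1 -1

layer 0 (back_away) idle — none
layer 1 (follow_wall) idle — unchanged: none
layer 2 (avoid_obstacle) active — inhibits: none
layer 3 (wander) idle — unchanged: none
layer 4 (track_target) active — suppresses: (-3, 2)
layer 5 (align_heading) active — suppresses: (-3, 0)
layer 6 (dock) active — suppresses: (-1, -1)
→ actuator (-1, -1)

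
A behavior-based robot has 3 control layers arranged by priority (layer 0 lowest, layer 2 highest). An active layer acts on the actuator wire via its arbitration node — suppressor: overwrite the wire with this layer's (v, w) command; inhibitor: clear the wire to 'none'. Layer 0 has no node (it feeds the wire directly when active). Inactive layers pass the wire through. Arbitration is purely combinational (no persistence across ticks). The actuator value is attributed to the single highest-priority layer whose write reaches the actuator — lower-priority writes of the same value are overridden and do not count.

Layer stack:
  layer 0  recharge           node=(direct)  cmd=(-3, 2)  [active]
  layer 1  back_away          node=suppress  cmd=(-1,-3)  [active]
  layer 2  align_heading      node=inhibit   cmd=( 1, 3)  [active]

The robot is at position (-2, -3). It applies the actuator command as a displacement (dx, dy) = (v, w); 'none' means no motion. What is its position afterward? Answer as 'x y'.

[0] recharge on; wire := (-3, 2)
[1] back_away on (suppress); wire := (-1, -3)
[2] align_heading on (inhibit); wire := none
output none
position: (-2, -3) + none = (-2, -3)

-2 -3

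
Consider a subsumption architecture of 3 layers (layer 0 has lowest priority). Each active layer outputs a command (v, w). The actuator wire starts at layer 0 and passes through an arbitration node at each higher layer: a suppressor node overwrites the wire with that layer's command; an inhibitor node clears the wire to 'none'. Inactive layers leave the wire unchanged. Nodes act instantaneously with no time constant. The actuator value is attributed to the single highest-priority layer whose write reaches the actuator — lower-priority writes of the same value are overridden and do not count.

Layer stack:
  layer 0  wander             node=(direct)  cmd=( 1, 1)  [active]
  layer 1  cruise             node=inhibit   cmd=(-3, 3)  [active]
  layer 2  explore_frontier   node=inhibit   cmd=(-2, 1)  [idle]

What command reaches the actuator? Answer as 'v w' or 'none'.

layer 0 (wander) active — direct: (1, 1)
layer 1 (cruise) active — inhibits: none
layer 2 (explore_frontier) idle — unchanged: none
→ actuator none

none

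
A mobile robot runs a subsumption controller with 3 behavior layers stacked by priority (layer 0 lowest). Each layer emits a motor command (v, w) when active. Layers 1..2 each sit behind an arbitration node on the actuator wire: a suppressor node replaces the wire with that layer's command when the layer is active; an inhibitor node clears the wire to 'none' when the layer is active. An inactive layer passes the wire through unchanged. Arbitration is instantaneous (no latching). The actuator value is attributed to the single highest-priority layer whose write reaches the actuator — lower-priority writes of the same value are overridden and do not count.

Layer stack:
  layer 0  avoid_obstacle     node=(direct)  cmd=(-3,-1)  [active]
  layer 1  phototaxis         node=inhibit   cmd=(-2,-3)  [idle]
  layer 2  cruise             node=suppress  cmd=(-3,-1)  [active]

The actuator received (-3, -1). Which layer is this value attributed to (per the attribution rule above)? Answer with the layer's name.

L0 avoid_obstacle: active, feeds wire = (-3, -1)
L1 phototaxis: idle → wire stays (-3, -1)
L2 cruise: active, suppressor → wire = (-3, -1)
actuator = (-3, -1)
last writer: layer 2 = cruise

cruise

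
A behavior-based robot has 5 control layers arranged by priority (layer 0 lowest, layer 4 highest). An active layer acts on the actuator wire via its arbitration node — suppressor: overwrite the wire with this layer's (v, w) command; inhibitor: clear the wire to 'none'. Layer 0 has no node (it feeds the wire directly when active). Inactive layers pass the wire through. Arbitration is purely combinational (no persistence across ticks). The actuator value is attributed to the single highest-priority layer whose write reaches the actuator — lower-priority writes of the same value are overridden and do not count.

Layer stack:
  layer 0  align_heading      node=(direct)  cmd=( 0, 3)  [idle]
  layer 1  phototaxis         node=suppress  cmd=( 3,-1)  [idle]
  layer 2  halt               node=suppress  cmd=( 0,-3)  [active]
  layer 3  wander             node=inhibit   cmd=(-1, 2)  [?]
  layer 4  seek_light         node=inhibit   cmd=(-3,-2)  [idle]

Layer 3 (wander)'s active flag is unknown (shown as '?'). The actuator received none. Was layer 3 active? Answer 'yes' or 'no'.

If layer 3 is active=yes:
  actuator would be none
If layer 3 is active=no:
  actuator would be (0, -3)
Observed none, so layer 3 was active.

yes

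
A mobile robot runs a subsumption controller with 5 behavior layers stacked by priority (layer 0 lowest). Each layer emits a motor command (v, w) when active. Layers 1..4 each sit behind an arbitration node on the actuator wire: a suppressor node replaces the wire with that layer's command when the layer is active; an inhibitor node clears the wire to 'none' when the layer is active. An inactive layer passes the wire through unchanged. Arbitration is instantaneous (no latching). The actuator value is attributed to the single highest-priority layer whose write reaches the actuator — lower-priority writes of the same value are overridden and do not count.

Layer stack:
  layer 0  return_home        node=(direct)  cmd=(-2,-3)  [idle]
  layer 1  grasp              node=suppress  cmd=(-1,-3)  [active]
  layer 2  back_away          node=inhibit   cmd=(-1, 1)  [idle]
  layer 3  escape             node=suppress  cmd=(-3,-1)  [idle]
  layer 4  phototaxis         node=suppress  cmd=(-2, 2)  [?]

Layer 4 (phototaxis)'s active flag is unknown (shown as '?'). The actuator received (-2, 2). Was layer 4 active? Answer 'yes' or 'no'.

yes

If layer 4 is active=yes:
  actuator would be (-2, 2)
If layer 4 is active=no:
  actuator would be (-1, -3)
Observed (-2, 2), so layer 4 was active.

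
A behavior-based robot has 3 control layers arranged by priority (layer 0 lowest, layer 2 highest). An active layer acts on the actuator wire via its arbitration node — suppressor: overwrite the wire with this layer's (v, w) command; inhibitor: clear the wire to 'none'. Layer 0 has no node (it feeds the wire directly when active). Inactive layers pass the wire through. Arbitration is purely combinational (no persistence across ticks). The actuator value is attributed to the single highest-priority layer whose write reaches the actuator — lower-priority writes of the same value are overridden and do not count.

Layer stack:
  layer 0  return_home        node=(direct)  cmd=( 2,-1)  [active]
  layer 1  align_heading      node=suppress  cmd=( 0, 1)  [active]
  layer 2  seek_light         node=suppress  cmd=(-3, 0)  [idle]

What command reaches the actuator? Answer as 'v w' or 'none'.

0 1

[0] return_home on; wire := (2, -1)
[1] align_heading on (suppress); wire := (0, 1)
[2] seek_light off; pass (0, 1)
output (0, 1)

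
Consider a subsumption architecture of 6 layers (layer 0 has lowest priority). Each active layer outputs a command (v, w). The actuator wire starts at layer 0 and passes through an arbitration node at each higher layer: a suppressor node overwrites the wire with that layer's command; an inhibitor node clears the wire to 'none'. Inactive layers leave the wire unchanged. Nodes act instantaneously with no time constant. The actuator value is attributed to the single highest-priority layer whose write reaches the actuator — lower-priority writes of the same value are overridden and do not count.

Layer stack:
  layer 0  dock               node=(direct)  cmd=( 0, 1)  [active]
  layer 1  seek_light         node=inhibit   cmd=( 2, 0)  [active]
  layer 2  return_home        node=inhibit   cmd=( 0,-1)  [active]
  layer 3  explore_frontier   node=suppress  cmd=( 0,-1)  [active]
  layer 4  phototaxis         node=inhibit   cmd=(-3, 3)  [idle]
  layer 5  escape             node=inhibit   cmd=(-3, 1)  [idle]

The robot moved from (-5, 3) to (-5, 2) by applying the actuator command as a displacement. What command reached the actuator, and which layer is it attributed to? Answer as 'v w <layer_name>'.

0 -1 explore_frontier

displacement = (-5, 2) − (-5, 3) = (0, -1)
L0 dock: active, feeds wire = (0, 1)
L1 seek_light: active, inhibitor → wire = none
L2 return_home: active, inhibitor → wire = none
L3 explore_frontier: active, suppressor → wire = (0, -1)
L4 phototaxis: idle → wire stays (0, -1)
L5 escape: idle → wire stays (0, -1)
actuator = (0, -1) — from layer 3 (explore_frontier)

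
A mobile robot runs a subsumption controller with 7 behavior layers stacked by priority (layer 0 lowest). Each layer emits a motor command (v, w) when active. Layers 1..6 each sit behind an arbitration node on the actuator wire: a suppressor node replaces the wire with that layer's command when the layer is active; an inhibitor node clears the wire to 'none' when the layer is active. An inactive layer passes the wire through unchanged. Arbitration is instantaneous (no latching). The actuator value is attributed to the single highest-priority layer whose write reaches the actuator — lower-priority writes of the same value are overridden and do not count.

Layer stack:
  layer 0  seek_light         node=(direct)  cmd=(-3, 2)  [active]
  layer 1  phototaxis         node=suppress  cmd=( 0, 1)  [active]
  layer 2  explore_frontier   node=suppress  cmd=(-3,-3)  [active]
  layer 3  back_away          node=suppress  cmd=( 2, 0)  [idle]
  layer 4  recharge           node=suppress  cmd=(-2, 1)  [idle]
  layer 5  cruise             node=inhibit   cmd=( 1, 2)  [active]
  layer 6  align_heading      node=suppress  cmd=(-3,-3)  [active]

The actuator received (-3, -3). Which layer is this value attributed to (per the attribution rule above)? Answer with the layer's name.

align_heading

layer 0 (seek_light) active — direct: (-3, 2)
layer 1 (phototaxis) active — suppresses: (0, 1)
layer 2 (explore_frontier) active — suppresses: (-3, -3)
layer 3 (back_away) idle — unchanged: (-3, -3)
layer 4 (recharge) idle — unchanged: (-3, -3)
layer 5 (cruise) active — inhibits: none
layer 6 (align_heading) active — suppresses: (-3, -3)
→ actuator (-3, -3)
last writer: layer 6 = align_heading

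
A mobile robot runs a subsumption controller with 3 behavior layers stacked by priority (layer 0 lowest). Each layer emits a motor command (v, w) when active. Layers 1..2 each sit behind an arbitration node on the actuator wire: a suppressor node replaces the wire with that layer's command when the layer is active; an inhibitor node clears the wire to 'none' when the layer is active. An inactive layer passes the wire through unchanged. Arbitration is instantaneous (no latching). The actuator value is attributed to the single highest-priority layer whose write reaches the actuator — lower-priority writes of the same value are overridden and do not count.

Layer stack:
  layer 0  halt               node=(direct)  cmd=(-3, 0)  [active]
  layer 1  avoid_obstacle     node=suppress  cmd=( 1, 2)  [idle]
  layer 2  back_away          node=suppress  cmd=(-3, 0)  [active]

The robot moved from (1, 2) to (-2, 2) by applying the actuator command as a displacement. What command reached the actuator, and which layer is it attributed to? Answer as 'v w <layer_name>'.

-3 0 back_away

displacement = (-2, 2) − (1, 2) = (-3, 0)
L0 halt: active, feeds wire = (-3, 0)
L1 avoid_obstacle: idle → wire stays (-3, 0)
L2 back_away: active, suppressor → wire = (-3, 0)
actuator = (-3, 0) — from layer 2 (back_away)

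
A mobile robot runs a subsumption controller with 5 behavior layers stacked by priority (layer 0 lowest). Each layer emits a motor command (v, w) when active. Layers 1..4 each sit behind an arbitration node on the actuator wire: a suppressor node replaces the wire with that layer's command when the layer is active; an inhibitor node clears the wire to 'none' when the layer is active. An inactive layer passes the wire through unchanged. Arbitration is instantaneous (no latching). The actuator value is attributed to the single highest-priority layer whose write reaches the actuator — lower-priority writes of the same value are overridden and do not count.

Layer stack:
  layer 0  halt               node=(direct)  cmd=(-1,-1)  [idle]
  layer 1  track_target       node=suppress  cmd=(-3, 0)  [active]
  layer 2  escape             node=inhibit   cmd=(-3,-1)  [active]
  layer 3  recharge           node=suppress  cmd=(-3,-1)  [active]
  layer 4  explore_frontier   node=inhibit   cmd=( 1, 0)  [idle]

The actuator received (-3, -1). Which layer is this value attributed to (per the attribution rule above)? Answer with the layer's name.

recharge

layer 0 (halt) idle — none
layer 1 (track_target) active — suppresses: (-3, 0)
layer 2 (escape) active — inhibits: none
layer 3 (recharge) active — suppresses: (-3, -1)
layer 4 (explore_frontier) idle — unchanged: (-3, -1)
→ actuator (-3, -1)
last writer: layer 3 = recharge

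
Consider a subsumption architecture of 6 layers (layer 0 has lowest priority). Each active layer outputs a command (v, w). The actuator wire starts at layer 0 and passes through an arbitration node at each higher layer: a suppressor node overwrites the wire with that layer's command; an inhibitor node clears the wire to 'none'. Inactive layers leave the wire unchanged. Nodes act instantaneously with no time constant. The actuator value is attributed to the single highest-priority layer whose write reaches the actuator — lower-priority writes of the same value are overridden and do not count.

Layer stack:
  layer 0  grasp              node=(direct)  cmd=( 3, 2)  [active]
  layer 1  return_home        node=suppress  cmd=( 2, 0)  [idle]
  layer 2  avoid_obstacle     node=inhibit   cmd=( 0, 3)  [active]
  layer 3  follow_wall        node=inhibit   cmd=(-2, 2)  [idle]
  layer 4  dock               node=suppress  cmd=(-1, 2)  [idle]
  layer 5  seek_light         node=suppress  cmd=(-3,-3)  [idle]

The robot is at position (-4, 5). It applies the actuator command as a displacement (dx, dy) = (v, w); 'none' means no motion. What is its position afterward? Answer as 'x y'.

[0] grasp on; wire := (3, 2)
[1] return_home off; pass (3, 2)
[2] avoid_obstacle on (inhibit); wire := none
[3] follow_wall off; pass none
[4] dock off; pass none
[5] seek_light off; pass none
output none
position: (-4, 5) + none = (-4, 5)

-4 5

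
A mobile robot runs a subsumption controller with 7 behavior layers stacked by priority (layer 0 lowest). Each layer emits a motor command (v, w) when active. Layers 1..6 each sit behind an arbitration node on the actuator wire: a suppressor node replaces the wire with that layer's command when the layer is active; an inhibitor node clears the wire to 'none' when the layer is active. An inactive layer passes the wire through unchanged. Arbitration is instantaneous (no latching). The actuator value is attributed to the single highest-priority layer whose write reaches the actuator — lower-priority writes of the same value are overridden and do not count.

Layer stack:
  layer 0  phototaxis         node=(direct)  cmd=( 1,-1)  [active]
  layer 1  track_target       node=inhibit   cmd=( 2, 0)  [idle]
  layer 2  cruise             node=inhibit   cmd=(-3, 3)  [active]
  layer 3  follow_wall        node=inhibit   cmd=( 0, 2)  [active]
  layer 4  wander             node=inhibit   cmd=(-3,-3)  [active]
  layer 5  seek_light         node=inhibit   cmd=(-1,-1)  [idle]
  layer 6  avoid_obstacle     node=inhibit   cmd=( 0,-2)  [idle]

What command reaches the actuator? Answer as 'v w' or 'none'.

none

layer 0 (phototaxis) active — direct: (1, -1)
layer 1 (track_target) idle — unchanged: (1, -1)
layer 2 (cruise) active — inhibits: none
layer 3 (follow_wall) active — inhibits: none
layer 4 (wander) active — inhibits: none
layer 5 (seek_light) idle — unchanged: none
layer 6 (avoid_obstacle) idle — unchanged: none
→ actuator none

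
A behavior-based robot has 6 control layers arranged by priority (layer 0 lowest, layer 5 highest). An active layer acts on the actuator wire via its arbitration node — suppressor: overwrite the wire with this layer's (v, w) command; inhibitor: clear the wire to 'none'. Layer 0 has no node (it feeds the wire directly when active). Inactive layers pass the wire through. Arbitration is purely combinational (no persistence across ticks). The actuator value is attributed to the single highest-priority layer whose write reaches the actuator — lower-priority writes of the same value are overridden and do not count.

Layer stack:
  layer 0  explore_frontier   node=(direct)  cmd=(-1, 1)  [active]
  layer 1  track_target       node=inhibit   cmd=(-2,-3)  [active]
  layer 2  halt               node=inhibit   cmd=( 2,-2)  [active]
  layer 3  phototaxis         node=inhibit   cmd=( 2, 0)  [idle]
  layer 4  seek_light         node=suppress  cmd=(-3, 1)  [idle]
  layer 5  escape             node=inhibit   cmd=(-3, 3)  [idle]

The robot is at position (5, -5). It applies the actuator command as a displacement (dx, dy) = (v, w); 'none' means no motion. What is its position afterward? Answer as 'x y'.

5 -5

[0] explore_frontier on; wire := (-1, 1)
[1] track_target on (inhibit); wire := none
[2] halt on (inhibit); wire := none
[3] phototaxis off; pass none
[4] seek_light off; pass none
[5] escape off; pass none
output none
position: (5, -5) + none = (5, -5)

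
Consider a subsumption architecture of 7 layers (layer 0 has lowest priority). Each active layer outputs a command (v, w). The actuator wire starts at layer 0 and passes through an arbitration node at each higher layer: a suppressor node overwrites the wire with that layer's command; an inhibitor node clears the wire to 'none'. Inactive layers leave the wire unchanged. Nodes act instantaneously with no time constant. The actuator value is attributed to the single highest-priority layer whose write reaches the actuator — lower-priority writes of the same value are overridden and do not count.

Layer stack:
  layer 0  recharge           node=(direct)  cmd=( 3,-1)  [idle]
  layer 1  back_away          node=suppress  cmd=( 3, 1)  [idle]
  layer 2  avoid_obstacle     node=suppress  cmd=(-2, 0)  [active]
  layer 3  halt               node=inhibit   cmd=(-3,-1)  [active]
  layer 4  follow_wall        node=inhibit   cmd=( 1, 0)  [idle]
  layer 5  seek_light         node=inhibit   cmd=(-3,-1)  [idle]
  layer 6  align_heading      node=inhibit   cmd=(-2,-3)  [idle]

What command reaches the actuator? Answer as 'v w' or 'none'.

none

layer 0 (recharge) idle — none
layer 1 (back_away) idle — unchanged: none
layer 2 (avoid_obstacle) active — suppresses: (-2, 0)
layer 3 (halt) active — inhibits: none
layer 4 (follow_wall) idle — unchanged: none
layer 5 (seek_light) idle — unchanged: none
layer 6 (align_heading) idle — unchanged: none
→ actuator none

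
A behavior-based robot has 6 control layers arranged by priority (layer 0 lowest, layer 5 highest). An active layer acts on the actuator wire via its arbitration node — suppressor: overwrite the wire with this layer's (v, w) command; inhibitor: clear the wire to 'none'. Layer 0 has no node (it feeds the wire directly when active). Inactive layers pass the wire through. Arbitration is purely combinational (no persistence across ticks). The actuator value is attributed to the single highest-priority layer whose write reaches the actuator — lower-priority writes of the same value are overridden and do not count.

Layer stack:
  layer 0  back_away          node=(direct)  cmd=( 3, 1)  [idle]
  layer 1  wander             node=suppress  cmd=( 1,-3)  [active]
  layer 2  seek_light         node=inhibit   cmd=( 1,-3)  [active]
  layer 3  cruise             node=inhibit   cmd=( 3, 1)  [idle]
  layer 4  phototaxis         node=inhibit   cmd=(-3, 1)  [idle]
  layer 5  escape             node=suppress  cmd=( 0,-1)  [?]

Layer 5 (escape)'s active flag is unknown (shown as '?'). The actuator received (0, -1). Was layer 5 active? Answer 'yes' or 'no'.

If layer 5 is active=yes:
  actuator would be (0, -1)
If layer 5 is active=no:
  actuator would be none
Observed (0, -1), so layer 5 was active.

yes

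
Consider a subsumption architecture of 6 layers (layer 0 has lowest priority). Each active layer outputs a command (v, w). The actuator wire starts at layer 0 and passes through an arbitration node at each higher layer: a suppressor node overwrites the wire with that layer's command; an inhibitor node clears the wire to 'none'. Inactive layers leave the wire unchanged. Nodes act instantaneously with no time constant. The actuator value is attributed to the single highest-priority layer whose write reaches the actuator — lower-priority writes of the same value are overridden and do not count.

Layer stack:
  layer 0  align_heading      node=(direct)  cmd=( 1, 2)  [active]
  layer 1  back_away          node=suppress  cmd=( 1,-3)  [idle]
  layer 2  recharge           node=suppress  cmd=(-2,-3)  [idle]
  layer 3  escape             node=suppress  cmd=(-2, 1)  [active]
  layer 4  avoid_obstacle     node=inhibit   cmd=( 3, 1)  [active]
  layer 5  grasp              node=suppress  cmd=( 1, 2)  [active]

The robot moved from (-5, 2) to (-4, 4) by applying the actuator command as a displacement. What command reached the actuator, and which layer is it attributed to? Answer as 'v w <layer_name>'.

1 2 grasp

displacement = (-4, 4) − (-5, 2) = (1, 2)
layer 0 (align_heading) active — direct: (1, 2)
layer 1 (back_away) idle — unchanged: (1, 2)
layer 2 (recharge) idle — unchanged: (1, 2)
layer 3 (escape) active — suppresses: (-2, 1)
layer 4 (avoid_obstacle) active — inhibits: none
layer 5 (grasp) active — suppresses: (1, 2)
→ actuator (1, 2) — from layer 5 (grasp)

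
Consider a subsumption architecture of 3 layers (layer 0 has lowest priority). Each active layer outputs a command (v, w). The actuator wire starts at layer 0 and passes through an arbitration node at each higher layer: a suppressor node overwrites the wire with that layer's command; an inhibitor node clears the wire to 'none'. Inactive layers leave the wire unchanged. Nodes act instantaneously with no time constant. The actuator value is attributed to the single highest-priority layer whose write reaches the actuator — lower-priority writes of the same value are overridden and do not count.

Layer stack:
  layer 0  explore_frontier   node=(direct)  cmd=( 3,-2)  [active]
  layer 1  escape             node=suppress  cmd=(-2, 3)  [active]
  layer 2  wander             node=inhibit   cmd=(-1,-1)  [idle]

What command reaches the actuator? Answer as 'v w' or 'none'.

-2 3

L0 explore_frontier: active, feeds wire = (3, -2)
L1 escape: active, suppressor → wire = (-2, 3)
L2 wander: idle → wire stays (-2, 3)
actuator = (-2, 3)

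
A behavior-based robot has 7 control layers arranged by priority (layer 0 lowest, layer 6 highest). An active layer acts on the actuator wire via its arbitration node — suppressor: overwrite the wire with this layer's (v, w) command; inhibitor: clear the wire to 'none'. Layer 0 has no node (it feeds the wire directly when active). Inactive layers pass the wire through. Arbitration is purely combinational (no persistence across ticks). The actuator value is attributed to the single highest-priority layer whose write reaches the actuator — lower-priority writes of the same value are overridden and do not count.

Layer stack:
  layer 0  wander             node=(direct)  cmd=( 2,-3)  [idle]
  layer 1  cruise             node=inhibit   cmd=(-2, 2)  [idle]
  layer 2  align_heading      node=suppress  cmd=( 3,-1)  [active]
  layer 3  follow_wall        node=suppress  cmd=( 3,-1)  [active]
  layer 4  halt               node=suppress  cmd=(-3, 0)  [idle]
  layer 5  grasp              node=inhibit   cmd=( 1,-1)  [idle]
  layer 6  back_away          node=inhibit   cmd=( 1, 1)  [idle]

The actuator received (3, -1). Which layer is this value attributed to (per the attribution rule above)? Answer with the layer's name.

follow_wall

layer 0 (wander) idle — none
layer 1 (cruise) idle — unchanged: none
layer 2 (align_heading) active — suppresses: (3, -1)
layer 3 (follow_wall) active — suppresses: (3, -1)
layer 4 (halt) idle — unchanged: (3, -1)
layer 5 (grasp) idle — unchanged: (3, -1)
layer 6 (back_away) idle — unchanged: (3, -1)
→ actuator (3, -1)
last writer: layer 3 = follow_wall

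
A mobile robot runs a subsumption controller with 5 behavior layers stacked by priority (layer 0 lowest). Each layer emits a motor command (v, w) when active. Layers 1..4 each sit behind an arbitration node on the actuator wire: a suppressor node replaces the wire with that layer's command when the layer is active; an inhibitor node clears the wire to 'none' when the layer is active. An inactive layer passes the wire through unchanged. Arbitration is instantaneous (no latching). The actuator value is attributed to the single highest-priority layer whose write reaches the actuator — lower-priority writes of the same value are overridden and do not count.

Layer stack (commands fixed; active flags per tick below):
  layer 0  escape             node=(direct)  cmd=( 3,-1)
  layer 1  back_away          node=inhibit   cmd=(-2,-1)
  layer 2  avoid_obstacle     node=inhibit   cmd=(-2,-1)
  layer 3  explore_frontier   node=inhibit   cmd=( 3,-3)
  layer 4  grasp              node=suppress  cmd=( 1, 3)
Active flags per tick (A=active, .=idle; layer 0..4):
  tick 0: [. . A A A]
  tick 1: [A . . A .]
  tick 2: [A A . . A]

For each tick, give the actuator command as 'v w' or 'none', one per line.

tick 0:
  L0 escape: idle → wire = none
  L1 back_away: idle → wire stays none
  L2 avoid_obstacle: active, inhibitor → wire = none
  L3 explore_frontier: active, inhibitor → wire = none
  L4 grasp: active, suppressor → wire = (1, 3)
  actuator = (1, 3)
tick 1:
  L0 escape: active, feeds wire = (3, -1)
  L1 back_away: idle → wire stays (3, -1)
  L2 avoid_obstacle: idle → wire stays (3, -1)
  L3 explore_frontier: active, inhibitor → wire = none
  L4 grasp: idle → wire stays none
  actuator = none
tick 2:
  L0 escape: active, feeds wire = (3, -1)
  L1 back_away: active, inhibitor → wire = none
  L2 avoid_obstacle: idle → wire stays none
  L3 explore_frontier: idle → wire stays none
  L4 grasp: active, suppressor → wire = (1, 3)
  actuator = (1, 3)

1 3
none
1 3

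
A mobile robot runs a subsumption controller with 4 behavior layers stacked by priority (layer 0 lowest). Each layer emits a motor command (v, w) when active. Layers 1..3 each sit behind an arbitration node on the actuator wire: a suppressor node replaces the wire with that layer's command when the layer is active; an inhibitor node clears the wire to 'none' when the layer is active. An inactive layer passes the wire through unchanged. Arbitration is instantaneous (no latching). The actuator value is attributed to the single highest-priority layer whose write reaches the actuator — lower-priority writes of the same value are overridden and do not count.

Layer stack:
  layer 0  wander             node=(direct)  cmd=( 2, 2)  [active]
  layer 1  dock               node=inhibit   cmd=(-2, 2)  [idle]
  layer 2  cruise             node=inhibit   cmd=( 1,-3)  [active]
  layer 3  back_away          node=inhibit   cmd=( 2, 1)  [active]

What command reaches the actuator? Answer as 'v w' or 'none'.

layer 0 (wander) active — direct: (2, 2)
layer 1 (dock) idle — unchanged: (2, 2)
layer 2 (cruise) active — inhibits: none
layer 3 (back_away) active — inhibits: none
→ actuator none

none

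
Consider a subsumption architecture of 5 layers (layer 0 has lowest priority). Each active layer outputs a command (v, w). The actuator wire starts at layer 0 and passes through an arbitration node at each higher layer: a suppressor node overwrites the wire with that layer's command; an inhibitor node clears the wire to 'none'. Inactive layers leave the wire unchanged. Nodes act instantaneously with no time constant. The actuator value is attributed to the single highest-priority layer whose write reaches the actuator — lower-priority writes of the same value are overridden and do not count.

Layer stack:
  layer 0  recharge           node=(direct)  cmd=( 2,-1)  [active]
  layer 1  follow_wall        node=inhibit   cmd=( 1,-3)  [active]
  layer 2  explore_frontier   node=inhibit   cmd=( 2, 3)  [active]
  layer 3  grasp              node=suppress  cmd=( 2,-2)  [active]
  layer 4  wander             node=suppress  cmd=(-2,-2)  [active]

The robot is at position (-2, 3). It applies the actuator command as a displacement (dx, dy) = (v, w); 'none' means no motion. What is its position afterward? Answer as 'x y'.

-4 1

L0 recharge: active, feeds wire = (2, -1)
L1 follow_wall: active, inhibitor → wire = none
L2 explore_frontier: active, inhibitor → wire = none
L3 grasp: active, suppressor → wire = (2, -2)
L4 wander: active, suppressor → wire = (-2, -2)
actuator = (-2, -2)
position: (-2, 3) + (-2, -2) = (-4, 1)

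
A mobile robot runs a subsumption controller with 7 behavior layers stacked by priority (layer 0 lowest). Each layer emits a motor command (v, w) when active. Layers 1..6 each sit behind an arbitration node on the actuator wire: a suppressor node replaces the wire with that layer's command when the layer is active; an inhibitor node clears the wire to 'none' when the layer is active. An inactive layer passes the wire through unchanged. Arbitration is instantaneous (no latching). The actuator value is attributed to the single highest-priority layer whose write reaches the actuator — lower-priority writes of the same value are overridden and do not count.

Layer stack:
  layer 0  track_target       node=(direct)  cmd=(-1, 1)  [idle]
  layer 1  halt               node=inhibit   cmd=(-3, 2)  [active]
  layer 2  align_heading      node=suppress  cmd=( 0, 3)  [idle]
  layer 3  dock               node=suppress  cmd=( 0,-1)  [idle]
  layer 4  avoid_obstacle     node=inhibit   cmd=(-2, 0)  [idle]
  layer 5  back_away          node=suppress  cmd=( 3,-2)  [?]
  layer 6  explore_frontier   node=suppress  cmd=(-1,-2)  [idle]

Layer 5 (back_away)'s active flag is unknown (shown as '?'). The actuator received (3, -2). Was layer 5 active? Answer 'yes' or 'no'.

yes

If layer 5 is active=yes:
  actuator would be (3, -2)
If layer 5 is active=no:
  actuator would be none
Observed (3, -2), so layer 5 was active.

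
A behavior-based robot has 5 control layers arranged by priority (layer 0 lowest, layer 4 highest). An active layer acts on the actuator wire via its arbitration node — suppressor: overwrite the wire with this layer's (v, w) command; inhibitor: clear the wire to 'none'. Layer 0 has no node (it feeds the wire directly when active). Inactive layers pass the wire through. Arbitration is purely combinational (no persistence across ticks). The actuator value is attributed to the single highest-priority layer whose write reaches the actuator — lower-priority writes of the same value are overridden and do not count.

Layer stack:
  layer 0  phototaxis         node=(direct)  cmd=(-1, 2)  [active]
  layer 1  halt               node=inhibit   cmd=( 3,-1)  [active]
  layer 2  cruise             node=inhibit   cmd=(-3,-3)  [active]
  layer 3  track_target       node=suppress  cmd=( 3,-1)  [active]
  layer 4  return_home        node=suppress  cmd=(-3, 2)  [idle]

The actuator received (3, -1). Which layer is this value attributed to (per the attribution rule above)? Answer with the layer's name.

track_target

L0 phototaxis: active, feeds wire = (-1, 2)
L1 halt: active, inhibitor → wire = none
L2 cruise: active, inhibitor → wire = none
L3 track_target: active, suppressor → wire = (3, -1)
L4 return_home: idle → wire stays (3, -1)
actuator = (3, -1)
last writer: layer 3 = track_target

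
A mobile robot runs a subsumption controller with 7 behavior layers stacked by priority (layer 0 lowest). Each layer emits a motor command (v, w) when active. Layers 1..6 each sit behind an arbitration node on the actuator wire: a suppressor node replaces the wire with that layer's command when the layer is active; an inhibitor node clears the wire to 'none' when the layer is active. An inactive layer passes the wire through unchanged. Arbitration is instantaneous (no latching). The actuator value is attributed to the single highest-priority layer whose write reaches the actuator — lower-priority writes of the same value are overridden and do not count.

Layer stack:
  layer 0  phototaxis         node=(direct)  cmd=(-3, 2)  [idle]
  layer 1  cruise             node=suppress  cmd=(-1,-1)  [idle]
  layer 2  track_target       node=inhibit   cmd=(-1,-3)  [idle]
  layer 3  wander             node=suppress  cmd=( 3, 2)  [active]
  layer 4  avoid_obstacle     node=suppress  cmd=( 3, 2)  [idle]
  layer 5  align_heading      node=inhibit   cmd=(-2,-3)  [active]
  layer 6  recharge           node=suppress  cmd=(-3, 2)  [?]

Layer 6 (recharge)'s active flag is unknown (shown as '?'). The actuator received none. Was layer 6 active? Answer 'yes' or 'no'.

no

If layer 6 is active=yes:
  actuator would be (-3, 2)
If layer 6 is active=no:
  actuator would be none
Observed none, so layer 6 was idle.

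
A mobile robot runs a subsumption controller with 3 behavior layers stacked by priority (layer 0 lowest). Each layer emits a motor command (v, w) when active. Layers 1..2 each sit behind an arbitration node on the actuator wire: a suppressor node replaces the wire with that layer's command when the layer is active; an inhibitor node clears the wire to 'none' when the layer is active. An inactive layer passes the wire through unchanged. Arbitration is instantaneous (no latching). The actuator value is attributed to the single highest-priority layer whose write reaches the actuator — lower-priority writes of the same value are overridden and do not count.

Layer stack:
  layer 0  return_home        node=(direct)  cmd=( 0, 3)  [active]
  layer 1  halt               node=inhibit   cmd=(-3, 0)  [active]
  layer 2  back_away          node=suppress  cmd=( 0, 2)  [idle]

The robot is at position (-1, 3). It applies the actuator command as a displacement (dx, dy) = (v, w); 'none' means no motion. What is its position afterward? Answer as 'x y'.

L0 return_home: active, feeds wire = (0, 3)
L1 halt: active, inhibitor → wire = none
L2 back_away: idle → wire stays none
actuator = none
position: (-1, 3) + none = (-1, 3)

-1 3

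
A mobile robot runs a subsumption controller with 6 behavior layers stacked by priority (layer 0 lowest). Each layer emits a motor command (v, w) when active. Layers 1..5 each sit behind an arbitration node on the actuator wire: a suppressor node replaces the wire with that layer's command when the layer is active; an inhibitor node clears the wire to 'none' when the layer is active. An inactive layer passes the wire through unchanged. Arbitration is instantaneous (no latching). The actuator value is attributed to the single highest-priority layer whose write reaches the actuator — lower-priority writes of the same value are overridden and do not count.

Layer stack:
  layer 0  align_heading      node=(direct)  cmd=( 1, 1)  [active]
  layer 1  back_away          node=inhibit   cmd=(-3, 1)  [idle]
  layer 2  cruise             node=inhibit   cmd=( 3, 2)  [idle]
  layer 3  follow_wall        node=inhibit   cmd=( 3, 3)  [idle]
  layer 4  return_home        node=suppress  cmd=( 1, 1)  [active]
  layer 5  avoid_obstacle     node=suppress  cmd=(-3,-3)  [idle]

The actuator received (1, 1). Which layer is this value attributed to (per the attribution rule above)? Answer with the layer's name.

return_home

L0 align_heading: active, feeds wire = (1, 1)
L1 back_away: idle → wire stays (1, 1)
L2 cruise: idle → wire stays (1, 1)
L3 follow_wall: idle → wire stays (1, 1)
L4 return_home: active, suppressor → wire = (1, 1)
L5 avoid_obstacle: idle → wire stays (1, 1)
actuator = (1, 1)
last writer: layer 4 = return_home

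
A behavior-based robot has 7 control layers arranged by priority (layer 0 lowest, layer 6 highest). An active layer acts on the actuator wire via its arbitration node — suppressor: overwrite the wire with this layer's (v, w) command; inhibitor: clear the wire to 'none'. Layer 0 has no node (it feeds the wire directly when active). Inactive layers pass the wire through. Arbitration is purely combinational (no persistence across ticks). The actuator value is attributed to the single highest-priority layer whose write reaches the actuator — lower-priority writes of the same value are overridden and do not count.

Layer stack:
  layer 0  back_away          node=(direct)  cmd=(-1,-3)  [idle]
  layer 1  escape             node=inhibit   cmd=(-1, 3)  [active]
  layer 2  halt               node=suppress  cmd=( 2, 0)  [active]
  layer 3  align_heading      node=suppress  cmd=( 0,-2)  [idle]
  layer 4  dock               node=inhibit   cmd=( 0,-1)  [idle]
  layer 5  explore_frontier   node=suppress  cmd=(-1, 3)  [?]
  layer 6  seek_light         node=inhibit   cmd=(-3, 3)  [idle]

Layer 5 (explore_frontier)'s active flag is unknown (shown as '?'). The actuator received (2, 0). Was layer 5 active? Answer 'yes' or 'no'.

no

If layer 5 is active=yes:
  actuator would be (-1, 3)
If layer 5 is active=no:
  actuator would be (2, 0)
Observed (2, 0), so layer 5 was idle.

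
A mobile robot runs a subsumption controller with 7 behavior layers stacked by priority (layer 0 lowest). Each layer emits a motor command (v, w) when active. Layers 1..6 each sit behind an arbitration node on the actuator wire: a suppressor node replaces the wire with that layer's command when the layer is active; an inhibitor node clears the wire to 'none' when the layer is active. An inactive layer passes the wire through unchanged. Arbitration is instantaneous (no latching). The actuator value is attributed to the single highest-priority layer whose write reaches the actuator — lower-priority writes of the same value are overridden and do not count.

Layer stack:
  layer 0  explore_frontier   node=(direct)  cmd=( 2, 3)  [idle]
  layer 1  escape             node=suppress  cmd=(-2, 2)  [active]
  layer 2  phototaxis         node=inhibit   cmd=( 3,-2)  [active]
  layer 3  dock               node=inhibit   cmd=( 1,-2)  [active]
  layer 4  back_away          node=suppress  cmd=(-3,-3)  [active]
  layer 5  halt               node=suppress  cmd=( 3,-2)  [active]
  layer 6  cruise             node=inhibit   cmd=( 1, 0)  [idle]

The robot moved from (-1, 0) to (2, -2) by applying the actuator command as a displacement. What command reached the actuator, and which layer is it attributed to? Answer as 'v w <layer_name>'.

displacement = (2, -2) − (-1, 0) = (3, -2)
layer 0 (explore_frontier) idle — none
layer 1 (escape) active — suppresses: (-2, 2)
layer 2 (phototaxis) active — inhibits: none
layer 3 (dock) active — inhibits: none
layer 4 (back_away) active — suppresses: (-3, -3)
layer 5 (halt) active — suppresses: (3, -2)
layer 6 (cruise) idle — unchanged: (3, -2)
→ actuator (3, -2) — from layer 5 (halt)

3 -2 halt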